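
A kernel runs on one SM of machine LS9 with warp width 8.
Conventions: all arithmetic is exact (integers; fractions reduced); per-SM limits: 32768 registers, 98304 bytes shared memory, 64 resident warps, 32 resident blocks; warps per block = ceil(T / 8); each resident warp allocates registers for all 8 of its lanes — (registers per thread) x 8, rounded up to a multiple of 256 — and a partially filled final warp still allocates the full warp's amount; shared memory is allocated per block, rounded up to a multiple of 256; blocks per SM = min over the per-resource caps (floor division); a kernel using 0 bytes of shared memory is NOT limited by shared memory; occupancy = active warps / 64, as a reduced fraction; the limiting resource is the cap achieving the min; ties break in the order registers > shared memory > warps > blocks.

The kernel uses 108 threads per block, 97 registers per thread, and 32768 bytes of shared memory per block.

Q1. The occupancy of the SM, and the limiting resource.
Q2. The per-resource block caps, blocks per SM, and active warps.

Answer: occupancy 7/16, limited by registers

registers: 2 blocks
shared memory: 3 blocks
warps: 4 blocks
blocks: 32 blocks

Answer: 2 blocks, 28 active warps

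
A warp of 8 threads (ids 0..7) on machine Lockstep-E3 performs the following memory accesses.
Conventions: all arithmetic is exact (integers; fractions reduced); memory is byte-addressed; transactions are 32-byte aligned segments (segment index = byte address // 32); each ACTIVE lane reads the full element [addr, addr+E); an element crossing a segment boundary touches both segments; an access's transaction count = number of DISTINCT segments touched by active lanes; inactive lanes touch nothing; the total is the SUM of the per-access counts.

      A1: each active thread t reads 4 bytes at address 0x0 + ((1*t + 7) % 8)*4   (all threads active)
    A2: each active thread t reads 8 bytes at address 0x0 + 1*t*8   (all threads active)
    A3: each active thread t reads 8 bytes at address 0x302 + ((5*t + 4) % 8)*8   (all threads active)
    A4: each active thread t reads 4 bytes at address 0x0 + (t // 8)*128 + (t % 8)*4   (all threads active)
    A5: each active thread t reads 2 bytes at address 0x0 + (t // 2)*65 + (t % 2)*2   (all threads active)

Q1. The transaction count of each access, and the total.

A1: 1 transaction
A2: 2 transactions
A3: 3 transactions
A4: 1 transaction
A5: 4 transactions

Answer: 1,2,3,1,4; total 11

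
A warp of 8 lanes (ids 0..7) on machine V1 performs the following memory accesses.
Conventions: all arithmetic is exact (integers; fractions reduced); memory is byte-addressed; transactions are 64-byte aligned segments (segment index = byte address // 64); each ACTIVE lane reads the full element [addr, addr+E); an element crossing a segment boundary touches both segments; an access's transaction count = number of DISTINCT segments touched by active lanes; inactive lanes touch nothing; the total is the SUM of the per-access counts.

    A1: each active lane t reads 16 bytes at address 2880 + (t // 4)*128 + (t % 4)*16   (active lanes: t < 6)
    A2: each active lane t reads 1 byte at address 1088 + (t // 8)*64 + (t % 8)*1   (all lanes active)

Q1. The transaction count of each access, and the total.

A1: 2 transactions
A2: 1 transaction

Answer: 2,1; total 3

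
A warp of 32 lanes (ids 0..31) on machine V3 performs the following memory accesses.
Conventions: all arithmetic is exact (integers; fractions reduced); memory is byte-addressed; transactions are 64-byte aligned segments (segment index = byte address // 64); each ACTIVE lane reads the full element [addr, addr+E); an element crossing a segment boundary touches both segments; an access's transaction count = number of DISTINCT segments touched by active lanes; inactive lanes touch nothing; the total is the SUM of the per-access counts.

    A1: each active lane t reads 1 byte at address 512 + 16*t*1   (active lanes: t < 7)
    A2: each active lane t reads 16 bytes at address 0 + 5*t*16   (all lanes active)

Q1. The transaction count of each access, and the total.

A1: 2 transactions
A2: 32 transactions

Answer: 2,32; total 34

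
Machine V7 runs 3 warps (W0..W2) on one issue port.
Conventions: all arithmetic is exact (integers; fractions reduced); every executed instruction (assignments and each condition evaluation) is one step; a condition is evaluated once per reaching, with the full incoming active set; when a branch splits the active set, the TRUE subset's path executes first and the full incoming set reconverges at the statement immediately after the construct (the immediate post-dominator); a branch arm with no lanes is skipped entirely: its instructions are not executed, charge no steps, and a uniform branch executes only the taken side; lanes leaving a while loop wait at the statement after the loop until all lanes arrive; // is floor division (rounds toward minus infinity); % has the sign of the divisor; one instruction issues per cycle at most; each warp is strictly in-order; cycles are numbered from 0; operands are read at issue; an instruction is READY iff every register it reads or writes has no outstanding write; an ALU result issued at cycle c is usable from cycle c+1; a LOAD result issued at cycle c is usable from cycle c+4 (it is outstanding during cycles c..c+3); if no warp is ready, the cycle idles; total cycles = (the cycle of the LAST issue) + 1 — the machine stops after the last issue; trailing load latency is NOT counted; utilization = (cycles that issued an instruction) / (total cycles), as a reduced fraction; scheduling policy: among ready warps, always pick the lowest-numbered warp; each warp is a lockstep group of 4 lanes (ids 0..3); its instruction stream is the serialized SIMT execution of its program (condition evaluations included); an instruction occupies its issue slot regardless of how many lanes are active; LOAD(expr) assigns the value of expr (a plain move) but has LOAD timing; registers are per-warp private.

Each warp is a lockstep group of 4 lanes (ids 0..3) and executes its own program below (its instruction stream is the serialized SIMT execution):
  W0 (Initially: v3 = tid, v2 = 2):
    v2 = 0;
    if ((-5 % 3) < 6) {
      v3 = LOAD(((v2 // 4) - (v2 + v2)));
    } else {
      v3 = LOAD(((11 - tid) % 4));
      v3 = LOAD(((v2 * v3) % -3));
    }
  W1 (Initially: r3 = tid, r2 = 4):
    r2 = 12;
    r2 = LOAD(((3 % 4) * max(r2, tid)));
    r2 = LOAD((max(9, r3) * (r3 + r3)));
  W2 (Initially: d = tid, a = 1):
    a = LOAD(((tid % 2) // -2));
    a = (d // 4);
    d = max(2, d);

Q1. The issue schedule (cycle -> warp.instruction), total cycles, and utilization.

cycle 0: W0.I0
cycle 1: W0.I1
cycle 2: W0.I2
cycle 3: W1.I0
cycle 4: W1.I1
cycle 5: W2.I0
cycle 6: idle
cycle 7: idle
cycle 8: W1.I2
cycle 9: W2.I1
cycle 10: W2.I2

Answer: 11 cycles, utilization 9/11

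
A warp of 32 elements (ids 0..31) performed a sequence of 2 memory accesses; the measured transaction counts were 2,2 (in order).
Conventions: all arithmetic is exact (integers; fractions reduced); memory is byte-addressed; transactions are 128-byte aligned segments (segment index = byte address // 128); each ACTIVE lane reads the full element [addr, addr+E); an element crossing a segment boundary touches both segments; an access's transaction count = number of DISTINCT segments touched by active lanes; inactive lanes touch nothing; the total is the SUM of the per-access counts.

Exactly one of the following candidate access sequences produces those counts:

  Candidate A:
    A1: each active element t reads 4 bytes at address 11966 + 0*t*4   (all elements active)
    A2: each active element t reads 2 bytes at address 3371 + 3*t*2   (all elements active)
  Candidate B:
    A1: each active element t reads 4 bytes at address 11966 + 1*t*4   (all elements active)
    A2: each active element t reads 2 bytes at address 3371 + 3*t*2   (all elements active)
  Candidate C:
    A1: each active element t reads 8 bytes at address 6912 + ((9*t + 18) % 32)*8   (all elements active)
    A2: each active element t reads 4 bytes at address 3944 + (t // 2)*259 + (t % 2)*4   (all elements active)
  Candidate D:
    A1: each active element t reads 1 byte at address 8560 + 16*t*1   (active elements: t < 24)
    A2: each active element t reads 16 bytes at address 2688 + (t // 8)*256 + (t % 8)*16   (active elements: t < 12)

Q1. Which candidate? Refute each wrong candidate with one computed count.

A: A1 gives 1 transaction, not 2
C: A2 gives 18 transactions, not 2
D: A1 gives 4 transactions, not 2
B: all counts match (2,2)

Answer: B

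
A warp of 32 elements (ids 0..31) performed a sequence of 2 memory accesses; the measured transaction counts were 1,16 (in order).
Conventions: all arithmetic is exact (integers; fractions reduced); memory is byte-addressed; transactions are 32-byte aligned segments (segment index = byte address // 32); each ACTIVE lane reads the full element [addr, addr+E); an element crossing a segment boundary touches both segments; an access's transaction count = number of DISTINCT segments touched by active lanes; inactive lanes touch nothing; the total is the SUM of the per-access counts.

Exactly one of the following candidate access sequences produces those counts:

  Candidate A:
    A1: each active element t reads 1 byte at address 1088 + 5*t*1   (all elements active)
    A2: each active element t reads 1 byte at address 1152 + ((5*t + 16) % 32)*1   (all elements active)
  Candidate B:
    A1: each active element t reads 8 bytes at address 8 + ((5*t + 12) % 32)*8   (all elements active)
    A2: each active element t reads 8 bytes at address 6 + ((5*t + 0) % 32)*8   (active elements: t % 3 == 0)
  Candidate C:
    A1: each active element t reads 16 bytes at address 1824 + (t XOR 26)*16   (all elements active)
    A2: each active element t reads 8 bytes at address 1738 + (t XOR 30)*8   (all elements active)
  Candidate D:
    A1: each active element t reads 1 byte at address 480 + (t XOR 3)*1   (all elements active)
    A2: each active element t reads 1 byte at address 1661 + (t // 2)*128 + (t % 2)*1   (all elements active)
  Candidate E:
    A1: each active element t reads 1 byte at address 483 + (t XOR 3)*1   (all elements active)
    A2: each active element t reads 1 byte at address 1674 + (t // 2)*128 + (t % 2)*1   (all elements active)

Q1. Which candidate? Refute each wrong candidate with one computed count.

A: A1 gives 5 transactions, not 1
B: A1 gives 9 transactions, not 1
C: A1 gives 16 transactions, not 1
E: A1 gives 2 transactions, not 1
D: all counts match (1,16)

Answer: D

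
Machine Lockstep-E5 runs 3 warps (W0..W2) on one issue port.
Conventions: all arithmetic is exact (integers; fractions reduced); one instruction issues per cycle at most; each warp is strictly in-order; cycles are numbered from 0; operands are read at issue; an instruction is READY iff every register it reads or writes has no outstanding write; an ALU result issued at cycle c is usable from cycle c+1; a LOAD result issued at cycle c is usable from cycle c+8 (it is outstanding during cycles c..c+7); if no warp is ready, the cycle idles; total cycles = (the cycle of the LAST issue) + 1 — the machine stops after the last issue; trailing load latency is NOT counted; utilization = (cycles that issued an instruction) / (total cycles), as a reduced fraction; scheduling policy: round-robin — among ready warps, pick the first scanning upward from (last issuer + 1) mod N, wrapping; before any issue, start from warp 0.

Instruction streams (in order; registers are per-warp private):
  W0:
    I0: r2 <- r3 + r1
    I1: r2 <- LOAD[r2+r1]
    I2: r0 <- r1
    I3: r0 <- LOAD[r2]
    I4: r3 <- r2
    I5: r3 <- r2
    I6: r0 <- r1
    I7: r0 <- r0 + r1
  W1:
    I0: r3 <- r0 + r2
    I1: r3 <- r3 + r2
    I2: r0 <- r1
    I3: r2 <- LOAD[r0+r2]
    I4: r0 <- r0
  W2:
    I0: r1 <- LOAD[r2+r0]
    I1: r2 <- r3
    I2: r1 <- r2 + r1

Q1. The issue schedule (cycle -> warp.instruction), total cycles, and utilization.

cycle 0: W0.I0
cycle 1: W1.I0
cycle 2: W2.I0
cycle 3: W0.I1
cycle 4: W1.I1
cycle 5: W2.I1
cycle 6: W0.I2
cycle 7: W1.I2
cycle 8: W1.I3
cycle 9: W1.I4
cycle 10: W2.I2
cycle 11: W0.I3
cycle 12: W0.I4
cycle 13: W0.I5
cycle 14: idle
cycle 15: idle
cycle 16: idle
cycle 17: idle
cycle 18: idle
cycle 19: W0.I6
cycle 20: W0.I7

Answer: 21 cycles, utilization 16/21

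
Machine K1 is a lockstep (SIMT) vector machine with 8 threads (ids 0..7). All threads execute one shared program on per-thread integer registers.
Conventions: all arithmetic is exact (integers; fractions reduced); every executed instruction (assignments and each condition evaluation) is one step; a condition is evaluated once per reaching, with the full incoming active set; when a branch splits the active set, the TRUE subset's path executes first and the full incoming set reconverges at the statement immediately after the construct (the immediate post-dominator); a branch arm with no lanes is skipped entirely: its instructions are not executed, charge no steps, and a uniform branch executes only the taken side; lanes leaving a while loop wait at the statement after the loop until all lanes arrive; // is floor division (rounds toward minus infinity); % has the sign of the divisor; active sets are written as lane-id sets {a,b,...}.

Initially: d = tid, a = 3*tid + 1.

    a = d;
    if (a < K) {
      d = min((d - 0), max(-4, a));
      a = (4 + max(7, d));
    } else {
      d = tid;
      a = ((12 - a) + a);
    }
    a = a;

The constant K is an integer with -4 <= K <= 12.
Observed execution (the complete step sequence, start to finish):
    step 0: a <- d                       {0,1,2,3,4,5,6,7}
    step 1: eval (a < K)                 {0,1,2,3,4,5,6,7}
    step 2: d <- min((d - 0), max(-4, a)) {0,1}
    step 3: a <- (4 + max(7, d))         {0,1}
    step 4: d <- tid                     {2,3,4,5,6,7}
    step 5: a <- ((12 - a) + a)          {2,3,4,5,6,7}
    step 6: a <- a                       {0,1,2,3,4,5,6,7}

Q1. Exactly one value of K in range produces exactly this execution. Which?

Answer: K = 2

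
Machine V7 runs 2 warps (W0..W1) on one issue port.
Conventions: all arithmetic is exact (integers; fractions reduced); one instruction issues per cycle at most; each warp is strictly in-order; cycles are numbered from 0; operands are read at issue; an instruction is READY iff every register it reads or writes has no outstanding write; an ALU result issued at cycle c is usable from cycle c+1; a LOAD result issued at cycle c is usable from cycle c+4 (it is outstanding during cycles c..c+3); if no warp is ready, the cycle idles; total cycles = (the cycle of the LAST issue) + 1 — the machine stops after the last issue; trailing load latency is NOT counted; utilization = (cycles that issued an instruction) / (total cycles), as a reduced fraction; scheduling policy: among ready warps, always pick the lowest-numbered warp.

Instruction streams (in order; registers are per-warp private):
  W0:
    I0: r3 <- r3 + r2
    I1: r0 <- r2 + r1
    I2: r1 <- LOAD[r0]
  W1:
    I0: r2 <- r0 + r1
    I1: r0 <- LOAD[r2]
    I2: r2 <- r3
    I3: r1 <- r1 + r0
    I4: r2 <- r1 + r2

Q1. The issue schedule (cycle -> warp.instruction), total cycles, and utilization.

cycle 0: W0.I0
cycle 1: W0.I1
cycle 2: W0.I2
cycle 3: W1.I0
cycle 4: W1.I1
cycle 5: W1.I2
cycle 6: idle
cycle 7: idle
cycle 8: W1.I3
cycle 9: W1.I4

Answer: 10 cycles, utilization 4/5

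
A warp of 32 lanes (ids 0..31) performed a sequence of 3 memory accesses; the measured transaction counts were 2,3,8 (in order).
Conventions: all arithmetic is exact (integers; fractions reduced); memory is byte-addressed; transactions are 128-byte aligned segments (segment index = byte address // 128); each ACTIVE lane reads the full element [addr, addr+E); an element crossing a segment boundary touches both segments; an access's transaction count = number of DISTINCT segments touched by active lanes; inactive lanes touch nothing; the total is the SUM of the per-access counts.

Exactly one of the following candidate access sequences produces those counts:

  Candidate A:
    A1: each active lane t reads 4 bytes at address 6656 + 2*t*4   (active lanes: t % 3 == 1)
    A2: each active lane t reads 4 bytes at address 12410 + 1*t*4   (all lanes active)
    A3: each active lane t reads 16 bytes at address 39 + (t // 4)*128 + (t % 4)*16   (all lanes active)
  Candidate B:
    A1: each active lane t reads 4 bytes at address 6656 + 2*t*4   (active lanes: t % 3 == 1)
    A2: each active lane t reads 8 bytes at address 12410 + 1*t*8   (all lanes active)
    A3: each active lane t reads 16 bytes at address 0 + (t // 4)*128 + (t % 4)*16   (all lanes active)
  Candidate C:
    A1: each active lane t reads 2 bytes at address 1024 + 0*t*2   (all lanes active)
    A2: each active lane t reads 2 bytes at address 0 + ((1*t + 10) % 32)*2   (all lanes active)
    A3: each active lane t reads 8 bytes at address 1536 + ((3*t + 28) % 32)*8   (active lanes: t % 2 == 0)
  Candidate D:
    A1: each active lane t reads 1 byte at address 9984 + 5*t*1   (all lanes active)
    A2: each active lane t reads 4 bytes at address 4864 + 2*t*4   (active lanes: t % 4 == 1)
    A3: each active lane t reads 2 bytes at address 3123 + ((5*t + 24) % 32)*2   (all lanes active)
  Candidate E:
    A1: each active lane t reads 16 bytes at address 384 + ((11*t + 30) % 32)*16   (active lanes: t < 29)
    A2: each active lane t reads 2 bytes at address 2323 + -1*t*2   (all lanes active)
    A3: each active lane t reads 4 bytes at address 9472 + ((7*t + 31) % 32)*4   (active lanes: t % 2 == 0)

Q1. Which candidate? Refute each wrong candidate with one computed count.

A: A2 gives 2 transactions, not 3
C: A1 gives 1 transaction, not 2
D: A2 gives 2 transactions, not 3
E: A1 gives 4 transactions, not 2
B: all counts match (2,3,8)

Answer: B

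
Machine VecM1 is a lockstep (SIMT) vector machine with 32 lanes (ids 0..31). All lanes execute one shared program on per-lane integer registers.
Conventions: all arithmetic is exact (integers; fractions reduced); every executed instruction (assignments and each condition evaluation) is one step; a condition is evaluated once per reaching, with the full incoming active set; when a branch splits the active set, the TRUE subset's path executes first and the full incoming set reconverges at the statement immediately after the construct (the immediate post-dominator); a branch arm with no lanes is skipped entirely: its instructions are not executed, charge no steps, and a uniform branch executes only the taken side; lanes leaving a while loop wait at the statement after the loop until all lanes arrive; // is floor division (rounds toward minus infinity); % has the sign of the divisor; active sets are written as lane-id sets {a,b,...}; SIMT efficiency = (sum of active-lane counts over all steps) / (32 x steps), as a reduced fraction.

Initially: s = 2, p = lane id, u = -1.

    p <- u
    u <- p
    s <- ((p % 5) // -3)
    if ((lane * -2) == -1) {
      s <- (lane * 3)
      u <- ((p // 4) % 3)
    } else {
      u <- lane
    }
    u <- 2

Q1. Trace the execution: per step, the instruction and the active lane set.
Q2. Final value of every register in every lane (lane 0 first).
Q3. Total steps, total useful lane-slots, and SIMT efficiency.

step 0: p <- u                       {0,1,2,3,4,5,6,7,8,9,10,11,12,13,14,15,16,17,18,19,20,21,22,23,24,25,26,27,28,29,30,31}
step 1: u <- p                       {0,1,2,3,4,5,6,7,8,9,10,11,12,13,14,15,16,17,18,19,20,21,22,23,24,25,26,27,28,29,30,31}
step 2: s <- ((p % 5) // -3)         {0,1,2,3,4,5,6,7,8,9,10,11,12,13,14,15,16,17,18,19,20,21,22,23,24,25,26,27,28,29,30,31}
step 3: eval ((lane * -2) == -1)     {0,1,2,3,4,5,6,7,8,9,10,11,12,13,14,15,16,17,18,19,20,21,22,23,24,25,26,27,28,29,30,31}
step 4: u <- lane                    {0,1,2,3,4,5,6,7,8,9,10,11,12,13,14,15,16,17,18,19,20,21,22,23,24,25,26,27,28,29,30,31}
step 5: u <- 2                       {0,1,2,3,4,5,6,7,8,9,10,11,12,13,14,15,16,17,18,19,20,21,22,23,24,25,26,27,28,29,30,31}

Answer: 6 steps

s: -2,-2,-2,-2,-2,-2,-2,-2,-2,-2,-2,-2,-2,-2,-2,-2,-2,-2,-2,-2,-2,-2,-2,-2,-2,-2,-2,-2,-2,-2,-2,-2
p: -1,-1,-1,-1,-1,-1,-1,-1,-1,-1,-1,-1,-1,-1,-1,-1,-1,-1,-1,-1,-1,-1,-1,-1,-1,-1,-1,-1,-1,-1,-1,-1
u: 2,2,2,2,2,2,2,2,2,2,2,2,2,2,2,2,2,2,2,2,2,2,2,2,2,2,2,2,2,2,2,2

steps = 6; useful = 192; efficiency = 192/192 = 1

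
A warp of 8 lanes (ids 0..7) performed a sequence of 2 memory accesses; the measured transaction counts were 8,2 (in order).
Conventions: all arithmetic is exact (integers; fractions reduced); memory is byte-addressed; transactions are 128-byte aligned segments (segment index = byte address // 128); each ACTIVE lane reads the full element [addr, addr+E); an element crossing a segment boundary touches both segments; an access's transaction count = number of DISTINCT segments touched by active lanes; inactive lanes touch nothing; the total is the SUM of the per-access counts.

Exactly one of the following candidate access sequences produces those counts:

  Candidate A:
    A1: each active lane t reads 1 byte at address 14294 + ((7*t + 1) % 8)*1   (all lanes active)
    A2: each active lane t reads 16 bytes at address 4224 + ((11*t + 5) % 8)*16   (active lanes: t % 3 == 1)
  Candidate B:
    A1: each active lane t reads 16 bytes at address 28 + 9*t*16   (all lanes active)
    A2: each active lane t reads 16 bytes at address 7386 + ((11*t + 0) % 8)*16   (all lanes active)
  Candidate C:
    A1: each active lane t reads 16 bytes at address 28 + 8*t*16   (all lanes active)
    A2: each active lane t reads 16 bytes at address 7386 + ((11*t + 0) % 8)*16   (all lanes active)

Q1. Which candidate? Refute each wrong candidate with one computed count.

A: A1 gives 1 transaction, not 8
B: A1 gives 9 transactions, not 8
C: all counts match (8,2)

Answer: C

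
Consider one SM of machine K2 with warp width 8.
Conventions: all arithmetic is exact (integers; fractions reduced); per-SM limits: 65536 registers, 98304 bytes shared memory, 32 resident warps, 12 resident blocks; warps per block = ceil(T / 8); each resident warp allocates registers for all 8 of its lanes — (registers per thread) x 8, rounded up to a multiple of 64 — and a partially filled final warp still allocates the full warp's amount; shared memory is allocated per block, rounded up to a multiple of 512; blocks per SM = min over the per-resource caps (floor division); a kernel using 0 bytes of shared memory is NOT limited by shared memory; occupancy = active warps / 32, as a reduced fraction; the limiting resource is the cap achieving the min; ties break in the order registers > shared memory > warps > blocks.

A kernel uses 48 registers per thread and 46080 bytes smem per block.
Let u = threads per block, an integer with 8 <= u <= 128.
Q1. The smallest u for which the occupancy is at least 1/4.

Answer: u = 25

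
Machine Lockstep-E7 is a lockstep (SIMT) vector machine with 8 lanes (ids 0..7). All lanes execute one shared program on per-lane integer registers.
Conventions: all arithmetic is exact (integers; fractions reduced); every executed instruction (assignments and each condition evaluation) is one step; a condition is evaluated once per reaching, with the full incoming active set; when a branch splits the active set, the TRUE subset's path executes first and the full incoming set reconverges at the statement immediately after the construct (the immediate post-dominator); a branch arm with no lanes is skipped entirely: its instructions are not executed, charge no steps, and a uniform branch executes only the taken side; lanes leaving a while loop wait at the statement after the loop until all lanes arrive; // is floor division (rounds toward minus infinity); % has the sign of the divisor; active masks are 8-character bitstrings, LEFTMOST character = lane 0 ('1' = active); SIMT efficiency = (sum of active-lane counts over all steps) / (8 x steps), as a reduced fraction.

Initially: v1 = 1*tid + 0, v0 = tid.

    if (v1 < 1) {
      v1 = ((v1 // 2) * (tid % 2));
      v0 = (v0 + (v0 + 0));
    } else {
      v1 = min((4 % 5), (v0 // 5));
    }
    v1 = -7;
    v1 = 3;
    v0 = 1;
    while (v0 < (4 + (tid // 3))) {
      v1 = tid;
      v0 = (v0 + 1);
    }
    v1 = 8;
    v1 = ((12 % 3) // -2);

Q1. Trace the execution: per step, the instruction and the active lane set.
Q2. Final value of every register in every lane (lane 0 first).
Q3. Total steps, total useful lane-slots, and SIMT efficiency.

step 0: eval (v1 < 1)                11111111
step 1: v1 <- ((v1 // 2) * (tid % 2)) 10000000
step 2: v0 <- (v0 + (v0 + 0))        10000000
step 3: v1 <- min((4 % 5), (v0 // 5)) 01111111
step 4: v1 <- -7                     11111111
step 5: v1 <- 3                      11111111
step 6: v0 <- 1                      11111111
step 7: eval (v0 < (4 + (tid // 3))) 11111111
step 8: v1 <- tid                    11111111
step 9: v0 <- (v0 + 1)               11111111
step 10: eval (v0 < (4 + (tid // 3))) 11111111
step 11: v1 <- tid                    11111111
step 12: v0 <- (v0 + 1)               11111111
step 13: eval (v0 < (4 + (tid // 3))) 11111111
step 14: v1 <- tid                    11111111
step 15: v0 <- (v0 + 1)               11111111
step 16: eval (v0 < (4 + (tid // 3))) 11111111
step 17: v1 <- tid                    00011111
step 18: v0 <- (v0 + 1)               00011111
step 19: eval (v0 < (4 + (tid // 3))) 00011111
step 20: v1 <- tid                    00000011
step 21: v0 <- (v0 + 1)               00000011
step 22: eval (v0 < (4 + (tid // 3))) 00000011
step 23: v1 <- 8                      11111111
step 24: v1 <- ((12 % 3) // -2)       11111111

Answer: 25 steps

v1: 0,0,0,0,0,0,0,0
v0: 4,4,4,5,5,5,6,6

steps = 25; useful = 158; efficiency = 158/200 = 79/100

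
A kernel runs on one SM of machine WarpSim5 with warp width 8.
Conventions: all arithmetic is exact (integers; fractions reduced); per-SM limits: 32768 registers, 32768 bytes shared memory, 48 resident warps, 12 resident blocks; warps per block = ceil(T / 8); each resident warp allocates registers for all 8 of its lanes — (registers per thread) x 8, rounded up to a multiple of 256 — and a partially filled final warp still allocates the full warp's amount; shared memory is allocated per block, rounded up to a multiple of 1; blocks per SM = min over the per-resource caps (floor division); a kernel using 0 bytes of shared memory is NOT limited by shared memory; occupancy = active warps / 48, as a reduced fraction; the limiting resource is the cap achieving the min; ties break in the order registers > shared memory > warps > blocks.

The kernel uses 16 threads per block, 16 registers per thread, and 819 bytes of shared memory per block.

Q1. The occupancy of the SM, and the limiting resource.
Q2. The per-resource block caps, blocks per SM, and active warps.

Answer: occupancy 1/2, limited by blocks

registers: 64 blocks
shared memory: 40 blocks
warps: 24 blocks
blocks: 12 blocks

Answer: 12 blocks, 24 active warps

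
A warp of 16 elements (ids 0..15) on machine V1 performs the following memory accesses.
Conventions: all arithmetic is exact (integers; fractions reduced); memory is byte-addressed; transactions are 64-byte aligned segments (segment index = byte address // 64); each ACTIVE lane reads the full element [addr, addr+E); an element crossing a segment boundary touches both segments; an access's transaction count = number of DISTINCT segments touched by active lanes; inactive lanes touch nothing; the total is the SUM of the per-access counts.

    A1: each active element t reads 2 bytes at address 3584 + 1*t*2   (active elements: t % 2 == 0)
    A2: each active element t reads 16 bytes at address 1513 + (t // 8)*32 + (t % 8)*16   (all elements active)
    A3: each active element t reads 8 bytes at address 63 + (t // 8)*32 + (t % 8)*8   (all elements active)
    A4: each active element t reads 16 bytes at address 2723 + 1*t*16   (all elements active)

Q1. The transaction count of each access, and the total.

A1: 1 transaction
A2: 4 transactions
A3: 3 transactions
A4: 5 transactions

Answer: 1,4,3,5; total 13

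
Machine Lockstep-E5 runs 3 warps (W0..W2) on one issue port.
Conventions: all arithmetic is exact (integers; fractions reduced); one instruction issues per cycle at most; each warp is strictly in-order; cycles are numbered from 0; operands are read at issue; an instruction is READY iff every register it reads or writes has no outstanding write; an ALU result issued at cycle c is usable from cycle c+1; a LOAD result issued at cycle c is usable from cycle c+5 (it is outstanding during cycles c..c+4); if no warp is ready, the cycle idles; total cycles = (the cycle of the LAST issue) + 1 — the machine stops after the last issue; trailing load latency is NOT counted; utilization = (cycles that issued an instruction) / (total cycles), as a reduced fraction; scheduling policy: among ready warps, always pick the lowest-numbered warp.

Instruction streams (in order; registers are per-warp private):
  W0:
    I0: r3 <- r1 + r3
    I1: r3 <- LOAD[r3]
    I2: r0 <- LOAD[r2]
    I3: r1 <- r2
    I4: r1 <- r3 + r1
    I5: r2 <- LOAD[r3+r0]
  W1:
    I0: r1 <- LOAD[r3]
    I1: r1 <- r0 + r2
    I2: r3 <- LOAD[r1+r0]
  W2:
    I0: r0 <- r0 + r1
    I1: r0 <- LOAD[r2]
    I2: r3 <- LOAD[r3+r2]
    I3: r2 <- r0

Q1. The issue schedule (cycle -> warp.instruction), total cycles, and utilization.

cycle 0: W0.I0
cycle 1: W0.I1
cycle 2: W0.I2
cycle 3: W0.I3
cycle 4: W1.I0
cycle 5: W2.I0
cycle 6: W0.I4
cycle 7: W0.I5
cycle 8: W2.I1
cycle 9: W1.I1
cycle 10: W1.I2
cycle 11: W2.I2
cycle 12: idle
cycle 13: W2.I3

Answer: 14 cycles, utilization 13/14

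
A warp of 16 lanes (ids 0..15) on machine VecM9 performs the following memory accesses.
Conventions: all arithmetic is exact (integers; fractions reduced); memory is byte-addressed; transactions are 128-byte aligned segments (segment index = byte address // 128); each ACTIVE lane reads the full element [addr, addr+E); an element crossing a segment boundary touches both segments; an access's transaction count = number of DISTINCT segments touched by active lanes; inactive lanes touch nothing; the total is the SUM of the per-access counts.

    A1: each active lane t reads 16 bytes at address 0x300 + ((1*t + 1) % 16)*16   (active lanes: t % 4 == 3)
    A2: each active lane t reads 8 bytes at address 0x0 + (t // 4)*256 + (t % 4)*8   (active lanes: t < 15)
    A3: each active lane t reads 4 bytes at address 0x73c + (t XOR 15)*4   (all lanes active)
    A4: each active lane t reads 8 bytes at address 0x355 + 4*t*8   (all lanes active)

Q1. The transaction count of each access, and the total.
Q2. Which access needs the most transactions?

A1: 2 transactions
A2: 4 transactions
A3: 1 transaction
A4: 5 transactions

Answer: 2,4,1,5; total 12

Answer: A4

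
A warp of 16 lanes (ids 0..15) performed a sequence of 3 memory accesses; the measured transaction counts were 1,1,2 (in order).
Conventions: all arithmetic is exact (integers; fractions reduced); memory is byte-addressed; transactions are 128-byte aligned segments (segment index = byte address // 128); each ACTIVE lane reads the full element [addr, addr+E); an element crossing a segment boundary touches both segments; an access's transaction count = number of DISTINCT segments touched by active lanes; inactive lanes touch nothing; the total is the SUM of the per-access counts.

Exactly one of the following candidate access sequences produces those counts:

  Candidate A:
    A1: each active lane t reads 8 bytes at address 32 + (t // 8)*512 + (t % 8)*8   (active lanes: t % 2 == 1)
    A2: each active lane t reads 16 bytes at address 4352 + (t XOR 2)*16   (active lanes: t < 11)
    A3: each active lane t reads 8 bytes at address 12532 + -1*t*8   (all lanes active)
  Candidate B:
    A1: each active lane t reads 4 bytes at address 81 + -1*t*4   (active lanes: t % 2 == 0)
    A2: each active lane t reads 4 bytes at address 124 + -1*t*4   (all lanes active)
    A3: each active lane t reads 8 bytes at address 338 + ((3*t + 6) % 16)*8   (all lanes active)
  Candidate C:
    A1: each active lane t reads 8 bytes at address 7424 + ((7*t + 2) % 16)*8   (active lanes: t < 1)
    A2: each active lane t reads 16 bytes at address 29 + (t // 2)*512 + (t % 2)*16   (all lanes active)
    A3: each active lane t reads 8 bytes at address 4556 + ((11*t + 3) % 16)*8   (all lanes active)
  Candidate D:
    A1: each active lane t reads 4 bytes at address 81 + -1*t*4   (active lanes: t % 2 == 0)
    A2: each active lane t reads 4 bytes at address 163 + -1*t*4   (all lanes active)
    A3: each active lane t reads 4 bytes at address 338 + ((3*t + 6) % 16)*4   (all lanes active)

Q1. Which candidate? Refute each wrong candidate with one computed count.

A: A1 gives 2 transactions, not 1
C: A2 gives 8 transactions, not 1
D: A2 gives 2 transactions, not 1
B: all counts match (1,1,2)

Answer: B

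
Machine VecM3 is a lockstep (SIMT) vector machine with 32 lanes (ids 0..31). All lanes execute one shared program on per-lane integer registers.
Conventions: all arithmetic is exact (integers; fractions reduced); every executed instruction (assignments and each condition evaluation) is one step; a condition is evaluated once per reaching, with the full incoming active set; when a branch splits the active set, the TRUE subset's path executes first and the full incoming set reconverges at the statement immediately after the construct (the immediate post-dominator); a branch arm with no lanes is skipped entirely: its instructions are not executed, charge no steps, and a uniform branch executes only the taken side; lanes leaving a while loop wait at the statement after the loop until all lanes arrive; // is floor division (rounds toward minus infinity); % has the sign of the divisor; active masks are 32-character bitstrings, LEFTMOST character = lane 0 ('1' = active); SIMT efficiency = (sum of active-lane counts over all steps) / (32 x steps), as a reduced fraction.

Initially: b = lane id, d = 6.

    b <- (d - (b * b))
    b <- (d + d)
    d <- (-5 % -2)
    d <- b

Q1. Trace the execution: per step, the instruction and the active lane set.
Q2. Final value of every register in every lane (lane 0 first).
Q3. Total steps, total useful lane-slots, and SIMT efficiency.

step 0: b <- (d - (b * b))           11111111111111111111111111111111
step 1: b <- (d + d)                 11111111111111111111111111111111
step 2: d <- (-5 % -2)               11111111111111111111111111111111
step 3: d <- b                       11111111111111111111111111111111

Answer: 4 steps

b: 12,12,12,12,12,12,12,12,12,12,12,12,12,12,12,12,12,12,12,12,12,12,12,12,12,12,12,12,12,12,12,12
d: 12,12,12,12,12,12,12,12,12,12,12,12,12,12,12,12,12,12,12,12,12,12,12,12,12,12,12,12,12,12,12,12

steps = 4; useful = 128; efficiency = 128/128 = 1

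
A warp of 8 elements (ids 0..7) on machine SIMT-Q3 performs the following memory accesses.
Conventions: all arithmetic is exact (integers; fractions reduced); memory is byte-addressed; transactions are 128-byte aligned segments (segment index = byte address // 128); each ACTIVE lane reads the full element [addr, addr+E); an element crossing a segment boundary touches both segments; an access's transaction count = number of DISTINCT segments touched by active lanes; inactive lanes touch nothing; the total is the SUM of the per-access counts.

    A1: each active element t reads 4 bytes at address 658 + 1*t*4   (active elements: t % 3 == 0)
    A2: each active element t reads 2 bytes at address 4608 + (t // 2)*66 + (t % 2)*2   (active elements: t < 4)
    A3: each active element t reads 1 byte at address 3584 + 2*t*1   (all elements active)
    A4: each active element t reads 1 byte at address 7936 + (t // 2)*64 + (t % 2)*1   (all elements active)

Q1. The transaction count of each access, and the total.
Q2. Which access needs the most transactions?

A1: 1 transaction
A2: 1 transaction
A3: 1 transaction
A4: 2 transactions

Answer: 1,1,1,2; total 5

Answer: A4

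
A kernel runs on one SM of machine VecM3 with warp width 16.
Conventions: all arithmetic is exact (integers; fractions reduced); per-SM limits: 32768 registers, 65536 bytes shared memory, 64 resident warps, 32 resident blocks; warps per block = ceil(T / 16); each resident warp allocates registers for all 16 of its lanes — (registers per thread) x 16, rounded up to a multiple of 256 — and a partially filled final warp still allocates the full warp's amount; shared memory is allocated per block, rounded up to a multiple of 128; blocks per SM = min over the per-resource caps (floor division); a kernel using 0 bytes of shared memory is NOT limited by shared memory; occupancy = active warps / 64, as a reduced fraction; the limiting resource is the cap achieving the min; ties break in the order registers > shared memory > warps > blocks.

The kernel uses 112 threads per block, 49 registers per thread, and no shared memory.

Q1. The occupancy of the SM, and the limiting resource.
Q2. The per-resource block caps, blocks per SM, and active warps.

Answer: occupancy 7/16, limited by registers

registers: 4 blocks
shared memory: no limit (kernel uses none)
warps: 9 blocks
blocks: 32 blocks

Answer: 4 blocks, 28 active warps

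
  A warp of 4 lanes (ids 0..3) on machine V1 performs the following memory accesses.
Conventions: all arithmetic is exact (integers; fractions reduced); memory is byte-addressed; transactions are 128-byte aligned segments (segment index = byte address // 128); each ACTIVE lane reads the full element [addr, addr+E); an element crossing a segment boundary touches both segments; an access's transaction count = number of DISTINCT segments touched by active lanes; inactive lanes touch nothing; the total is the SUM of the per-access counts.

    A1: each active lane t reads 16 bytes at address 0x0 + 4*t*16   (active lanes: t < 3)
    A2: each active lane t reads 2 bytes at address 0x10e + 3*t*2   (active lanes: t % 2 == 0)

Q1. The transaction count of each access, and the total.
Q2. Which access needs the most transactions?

A1: 2 transactions
A2: 1 transaction

Answer: 2,1; total 3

Answer: A1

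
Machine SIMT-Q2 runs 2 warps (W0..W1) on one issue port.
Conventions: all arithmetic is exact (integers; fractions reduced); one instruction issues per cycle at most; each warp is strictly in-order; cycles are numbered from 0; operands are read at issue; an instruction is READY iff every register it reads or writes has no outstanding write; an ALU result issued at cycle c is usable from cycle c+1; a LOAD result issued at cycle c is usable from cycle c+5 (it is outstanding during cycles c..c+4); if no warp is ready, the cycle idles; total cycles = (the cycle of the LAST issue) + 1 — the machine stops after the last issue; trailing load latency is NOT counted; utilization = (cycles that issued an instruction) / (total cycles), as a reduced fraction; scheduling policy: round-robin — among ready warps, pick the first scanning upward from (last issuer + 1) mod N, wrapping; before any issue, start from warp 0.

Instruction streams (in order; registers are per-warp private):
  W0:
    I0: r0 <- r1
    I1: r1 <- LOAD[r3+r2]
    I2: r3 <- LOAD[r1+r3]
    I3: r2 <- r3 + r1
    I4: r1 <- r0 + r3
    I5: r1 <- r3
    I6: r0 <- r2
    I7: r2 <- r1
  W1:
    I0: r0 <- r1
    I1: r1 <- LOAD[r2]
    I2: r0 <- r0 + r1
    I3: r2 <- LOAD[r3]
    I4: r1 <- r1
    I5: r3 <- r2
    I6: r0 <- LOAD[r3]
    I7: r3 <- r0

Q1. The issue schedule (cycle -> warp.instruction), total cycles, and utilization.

cycle 0: W0.I0
cycle 1: W1.I0
cycle 2: W0.I1
cycle 3: W1.I1
cycle 4: idle
cycle 5: idle
cycle 6: idle
cycle 7: W0.I2
cycle 8: W1.I2
cycle 9: W1.I3
cycle 10: W1.I4
cycle 11: idle
cycle 12: W0.I3
cycle 13: W0.I4
cycle 14: W1.I5
cycle 15: W0.I5
cycle 16: W1.I6
cycle 17: W0.I6
cycle 18: W0.I7
cycle 19: idle
cycle 20: idle
cycle 21: W1.I7

Answer: 22 cycles, utilization 8/11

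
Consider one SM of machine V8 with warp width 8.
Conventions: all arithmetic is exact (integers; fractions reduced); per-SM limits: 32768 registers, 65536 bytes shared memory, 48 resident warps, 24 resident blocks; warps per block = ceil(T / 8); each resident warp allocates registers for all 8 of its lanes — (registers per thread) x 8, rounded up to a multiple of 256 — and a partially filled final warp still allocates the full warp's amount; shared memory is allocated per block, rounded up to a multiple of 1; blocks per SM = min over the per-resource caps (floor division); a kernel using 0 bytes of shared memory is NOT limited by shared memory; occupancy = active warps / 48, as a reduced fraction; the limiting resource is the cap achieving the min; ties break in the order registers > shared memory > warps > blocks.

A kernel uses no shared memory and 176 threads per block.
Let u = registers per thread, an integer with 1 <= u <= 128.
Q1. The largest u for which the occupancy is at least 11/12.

Answer: u = 64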